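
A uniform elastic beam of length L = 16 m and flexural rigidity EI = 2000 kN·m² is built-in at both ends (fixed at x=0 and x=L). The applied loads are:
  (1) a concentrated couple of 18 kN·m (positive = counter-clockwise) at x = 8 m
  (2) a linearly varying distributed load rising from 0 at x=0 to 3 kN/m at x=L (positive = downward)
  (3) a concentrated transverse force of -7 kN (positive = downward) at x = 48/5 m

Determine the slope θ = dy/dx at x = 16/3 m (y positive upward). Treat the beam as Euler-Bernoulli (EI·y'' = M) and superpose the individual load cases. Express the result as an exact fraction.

θ(16/3) = -11488/1265625 rad

Load 1 — applied couple M₀=18 kN·m at a=8 m (b=L-a=8):
  θ_1 = (R_Ax²/2 - M_Ax)/EI  [x≤a] with R_A=27/16, M_A=9/2 = ((27/16)·(16/3)²/2 - (9/2)·(16/3))/2000 = 0 rad
Load 2 — triangular load w₀=3 kN/m (0→w₀ over full span):
  θ_2 = -w₀(2x(L-x)(L-2x)(x+2L)+x²(L-x)²)/(120LEI) = -3·(2·(16/3)·(16-(16/3))·(16-2·(16/3))·((16/3)+2·16)+(16/3)²·(16-(16/3))²)/(120·16·2000) = -1024/50625 rad
Load 3 — point force P=-7 kN at a=48/5 m (b=L-a=32/5):
  θ_3 = -Pb²x(2aL-(3a+b)x)/(2L³EI)  [x≤a] = -(-7)·(32/5)²·(16/3)·(2·(48/5)·16-(3·(48/5)+(32/5))·(16/3))/(2·16³·2000) = 1568/140625 rad
Superposition: θ = Σ θ_i = -11488/1265625 rad ≈ -0.009077 rad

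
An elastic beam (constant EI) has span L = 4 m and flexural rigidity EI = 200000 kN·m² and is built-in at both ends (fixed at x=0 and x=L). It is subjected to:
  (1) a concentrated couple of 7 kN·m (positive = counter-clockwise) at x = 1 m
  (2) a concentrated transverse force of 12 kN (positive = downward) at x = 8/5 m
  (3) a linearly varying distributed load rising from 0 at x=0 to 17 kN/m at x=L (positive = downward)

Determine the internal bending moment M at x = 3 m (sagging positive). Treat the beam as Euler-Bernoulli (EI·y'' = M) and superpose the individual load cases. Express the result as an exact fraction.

Load 1 — applied couple M₀=7 kN·m at a=1 m (b=L-a=3):
  M_1 = R_Ax - M_A - M₀  [x>a] with R_A=63/32, M_A=-21/16 = (63/32)·3 - (-21/16) - 7 = 7/32 kN·m
Load 2 — point force P=12 kN at a=8/5 m (b=L-a=12/5):
  M_2 = Pa²(a+3b)(L-x)/L³ - Pa²b/L²  [x>a] = 12·(8/5)²·((8/5)+3·(12/5))·(4-3)/4³ - 12·(8/5)²·(12/5)/4² = -48/125 kN·m
Load 3 — triangular load w₀=17 kN/m (0→w₀ over full span):
  M_3 = 3w₀Lx/20 - w₀L²/30 - w₀x³/(6L) = 3·17·4·3/20 - 17·4²/30 - 17·3³/(6·4) = 289/120 kN·m
Superposition: M = Σ M_i = 26917/12000 kN·m ≈ 2.243083 kN·m

M(3) = 26917/12000 kN·m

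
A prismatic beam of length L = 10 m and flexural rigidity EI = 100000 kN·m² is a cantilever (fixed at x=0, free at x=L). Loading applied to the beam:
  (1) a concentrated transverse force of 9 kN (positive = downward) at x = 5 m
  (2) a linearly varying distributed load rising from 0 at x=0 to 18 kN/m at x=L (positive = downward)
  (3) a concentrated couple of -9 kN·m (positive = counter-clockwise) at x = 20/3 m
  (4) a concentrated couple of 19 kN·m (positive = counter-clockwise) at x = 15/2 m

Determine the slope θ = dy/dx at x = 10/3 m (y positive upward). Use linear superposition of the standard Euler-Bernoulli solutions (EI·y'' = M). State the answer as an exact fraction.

Load 1 — point force P=9 kN at a=5 m (b=L-a=5):
  θ_1 = -Px(2a-x)/(2EI)  [x≤a] = -9·(10/3)·(2·5-(10/3))/(2·100000) = -1/1000 rad
Load 2 — triangular load w₀=18 kN/m (0→w₀ over full span):
  θ_2 = (w₀Lx²/4-w₀L²x/3-w₀x⁴/(24L))/EI = (18·10·(10/3)²/4-18·10²·(10/3)/3-18·(10/3)⁴/(24·10))/100000 = -163/10800 rad
Load 3 — applied couple M₀=-9 kN·m at a=20/3 m (b=L-a=10/3):
  θ_3 = M₀x/EI  [x≤a] = (-9)·(10/3)/100000 = -3/10000 rad
Load 4 — applied couple M₀=19 kN·m at a=15/2 m (b=L-a=5/2):
  θ_4 = M₀x/EI  [x≤a] = 19·(10/3)/100000 = 19/30000 rad
Superposition: θ = Σ θ_i = -851/54000 rad ≈ -0.015759 rad

θ(10/3) = -851/54000 rad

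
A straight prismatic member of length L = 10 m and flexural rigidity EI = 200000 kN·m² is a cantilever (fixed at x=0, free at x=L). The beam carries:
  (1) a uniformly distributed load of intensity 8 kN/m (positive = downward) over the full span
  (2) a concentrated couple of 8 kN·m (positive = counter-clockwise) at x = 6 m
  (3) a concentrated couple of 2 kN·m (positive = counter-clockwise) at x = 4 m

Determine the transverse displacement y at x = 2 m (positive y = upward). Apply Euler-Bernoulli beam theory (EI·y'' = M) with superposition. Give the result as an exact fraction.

y(2) = -509/150000 m

Load 1 — uniform load w=8 kN/m over full span:
  y_1 = -wx²(x²-4Lx+6L²)/(24EI) = -8·2²·(2²-4·10·2+6·10²)/(24·200000) = -131/37500 m
Load 2 — applied couple M₀=8 kN·m at a=6 m (b=L-a=4):
  y_2 = M₀x²/(2EI)  [x≤a] = 8·2²/(2·200000) = 1/12500 m
Load 3 — applied couple M₀=2 kN·m at a=4 m (b=L-a=6):
  y_3 = M₀x²/(2EI)  [x≤a] = 2·2²/(2·200000) = 1/50000 m
Superposition: y = Σ y_i = -509/150000 m ≈ -0.003393 m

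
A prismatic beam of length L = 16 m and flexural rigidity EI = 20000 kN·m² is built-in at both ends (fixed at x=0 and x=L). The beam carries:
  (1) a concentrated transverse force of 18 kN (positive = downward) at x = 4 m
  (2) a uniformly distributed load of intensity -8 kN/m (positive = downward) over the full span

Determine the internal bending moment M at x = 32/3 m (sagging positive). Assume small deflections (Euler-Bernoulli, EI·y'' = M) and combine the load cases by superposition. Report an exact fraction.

M(32/3) = -997/18 kN·m

Load 1 — point force P=18 kN at a=4 m (b=L-a=12):
  M_1 = Pa²(a+3b)(L-x)/L³ - Pa²b/L²  [x>a] = 18·4²·(4+3·12)·(16-(32/3))/16³ - 18·4²·12/16² = 3/2 kN·m
Load 2 — uniform load w=-8 kN/m over full span:
  M_2 = wLx/2 - wL²/12 - wx²/2 = (-8)·16·(32/3)/2 - (-8)·16²/12 - (-8)·(32/3)²/2 = -512/9 kN·m
Superposition: M = Σ M_i = -997/18 kN·m ≈ -55.388889 kN·m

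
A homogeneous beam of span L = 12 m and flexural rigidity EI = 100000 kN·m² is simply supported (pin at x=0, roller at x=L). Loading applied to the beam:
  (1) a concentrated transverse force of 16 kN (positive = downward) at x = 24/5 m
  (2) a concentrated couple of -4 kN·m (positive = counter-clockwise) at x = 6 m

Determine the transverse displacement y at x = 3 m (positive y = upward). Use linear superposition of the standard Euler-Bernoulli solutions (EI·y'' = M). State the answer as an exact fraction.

Load 1 — point force P=16 kN at a=24/5 m (b=L-a=36/5):
  y_1 = -Pbx(L²-b²-x²)/(6LEI)  [x≤a] = -16·(36/5)·3·(12²-(36/5)²-3²)/(6·12·100000) = -6237/1562500 m
Load 2 — applied couple M₀=-4 kN·m at a=6 m (b=L-a=6):
  y_2 = (M₀x³/(6L)+C₁x)/EI  [x≤a] with C₁=M₀(3b²-L²)/(6L)=2 = ((-4)·3³/(6·12)+2·3)/100000 = 9/200000 m
Superposition: y = Σ y_i = -98667/25000000 m ≈ -0.003947 m

y(3) = -98667/25000000 m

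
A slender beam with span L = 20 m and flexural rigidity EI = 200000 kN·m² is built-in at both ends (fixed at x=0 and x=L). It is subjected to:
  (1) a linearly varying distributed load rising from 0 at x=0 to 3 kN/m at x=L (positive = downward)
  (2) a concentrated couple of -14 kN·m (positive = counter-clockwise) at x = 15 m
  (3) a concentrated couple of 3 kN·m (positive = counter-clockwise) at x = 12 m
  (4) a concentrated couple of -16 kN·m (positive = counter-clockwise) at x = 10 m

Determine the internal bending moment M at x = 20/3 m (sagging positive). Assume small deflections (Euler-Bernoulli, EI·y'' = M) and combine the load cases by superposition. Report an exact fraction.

Load 1 — triangular load w₀=3 kN/m (0→w₀ over full span):
  M_1 = 3w₀Lx/20 - w₀L²/30 - w₀x³/(6L) = 3·3·20·(20/3)/20 - 3·20²/30 - 3·(20/3)³/(6·20) = 340/27 kN·m
Load 2 — applied couple M₀=-14 kN·m at a=15 m (b=L-a=5):
  M_2 = R_Ax - M_A  [x≤a] with R_A=-63/80, M_A=-35/8 = (-63/80)·(20/3) - (-35/8) = -7/8 kN·m
Load 3 — applied couple M₀=3 kN·m at a=12 m (b=L-a=8):
  M_3 = R_Ax - M_A  [x≤a] with R_A=27/125, M_A=24/25 = (27/125)·(20/3) - (24/25) = 12/25 kN·m
Load 4 — applied couple M₀=-16 kN·m at a=10 m (b=L-a=10):
  M_4 = R_Ax - M_A  [x≤a] with R_A=-6/5, M_A=-4 = (-6/5)·(20/3) - (-4) = -4 kN·m
Superposition: M = Σ M_i = 44267/5400 kN·m ≈ 8.197593 kN·m

M(20/3) = 44267/5400 kN·m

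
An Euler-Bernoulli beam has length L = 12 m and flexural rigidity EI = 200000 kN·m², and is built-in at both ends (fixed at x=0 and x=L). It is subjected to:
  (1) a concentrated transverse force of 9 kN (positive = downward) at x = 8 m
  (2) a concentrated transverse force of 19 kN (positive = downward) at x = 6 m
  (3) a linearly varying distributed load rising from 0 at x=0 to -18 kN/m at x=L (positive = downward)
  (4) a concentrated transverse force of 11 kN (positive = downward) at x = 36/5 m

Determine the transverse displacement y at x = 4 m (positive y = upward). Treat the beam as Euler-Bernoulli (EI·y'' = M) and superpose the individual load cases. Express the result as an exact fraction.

Load 1 — point force P=9 kN at a=8 m (b=L-a=4):
  y_1 = -Pb²x²(3aL-(3a+b)x)/(6L³EI)  [x≤a] = -9·4²·4²·(3·8·12-(3·8+4)·4)/(6·12³·200000) = -11/56250 m
Load 2 — point force P=19 kN at a=6 m (b=L-a=6):
  y_2 = -Pb²x²(3aL-(3a+b)x)/(6L³EI)  [x≤a] = -19·6²·4²·(3·6·12-(3·6+6)·4)/(6·12³·200000) = -19/30000 m
Load 3 — triangular load w₀=-18 kN/m (0→w₀ over full span):
  y_3 = -w₀x²(L-x)²(x+2L)/(120LEI) = -(-18)·4²·(12-4)²·(4+2·12)/(120·12·200000) = 28/15625 m
Load 4 — point force P=11 kN at a=36/5 m (b=L-a=24/5):
  y_4 = -Pb²x²(3aL-(3a+b)x)/(6L³EI)  [x≤a] = -11·(24/5)²·4²·(3·(36/5)·12-(3·(36/5)+(24/5))·4)/(6·12³·200000) = -352/1171875 m
Superposition: y = Σ y_i = 37279/56250000 m ≈ 0.000663 m

y(4) = 37279/56250000 m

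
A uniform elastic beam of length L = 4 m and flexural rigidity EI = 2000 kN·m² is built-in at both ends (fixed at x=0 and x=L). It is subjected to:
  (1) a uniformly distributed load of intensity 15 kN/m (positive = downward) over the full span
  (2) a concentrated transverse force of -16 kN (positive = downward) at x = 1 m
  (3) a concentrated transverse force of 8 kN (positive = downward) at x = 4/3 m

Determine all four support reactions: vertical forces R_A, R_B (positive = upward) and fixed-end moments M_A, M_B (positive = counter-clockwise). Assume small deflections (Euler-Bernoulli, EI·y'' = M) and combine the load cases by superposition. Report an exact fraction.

R_A = 1211/54 kN, M_A = 425/27 kN·m, R_B = 1597/54 kN, M_B = -523/27 kN·m

Load 1 — uniform load w=15 kN/m over full span:
  R_A = wL/2 = 15·4/2 = 30 kN
  M_A = wL²/12 = 15·4²/12 = 20 kN·m
  R_B = wL/2 = 15·4/2 = 30 kN
  M_B = -wL²/12 = -15·4²/12 = -20 kN·m
Load 2 — point force P=-16 kN at a=1 m (b=L-a=3):
  R_A = Pb²(3a+b)/L³ = (-16)·3²·(3·1+3)/4³ = -27/2 kN
  M_A = Pab²/L² = (-16)·1·3²/4² = -9 kN·m
  R_B = Pa²(a+3b)/L³ = (-16)·1²·(1+3·3)/4³ = -5/2 kN
  M_B = -Pa²b/L² = -(-16)·1²·3/4² = 3 kN·m
Load 3 — point force P=8 kN at a=4/3 m (b=L-a=8/3):
  R_A = Pb²(3a+b)/L³ = 8·(8/3)²·(3·(4/3)+(8/3))/4³ = 160/27 kN
  M_A = Pab²/L² = 8·(4/3)·(8/3)²/4² = 128/27 kN·m
  R_B = Pa²(a+3b)/L³ = 8·(4/3)²·((4/3)+3·(8/3))/4³ = 56/27 kN
  M_B = -Pa²b/L² = -8·(4/3)²·(8/3)/4² = -64/27 kN·m
Superposition: R_A = 1211/54 kN, M_A = 425/27 kN·m, R_B = 1597/54 kN, M_B = -523/27 kN·m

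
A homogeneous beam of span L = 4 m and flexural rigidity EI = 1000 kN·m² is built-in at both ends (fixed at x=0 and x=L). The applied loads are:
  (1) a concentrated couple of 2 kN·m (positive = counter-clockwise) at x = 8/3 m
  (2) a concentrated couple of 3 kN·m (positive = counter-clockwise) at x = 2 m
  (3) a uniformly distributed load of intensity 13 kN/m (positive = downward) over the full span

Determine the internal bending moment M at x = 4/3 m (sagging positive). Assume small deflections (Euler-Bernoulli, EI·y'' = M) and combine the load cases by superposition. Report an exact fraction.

Load 1 — applied couple M₀=2 kN·m at a=8/3 m (b=L-a=4/3):
  M_1 = R_Ax - M_A  [x≤a] with R_A=2/3, M_A=2/3 = (2/3)·(4/3) - (2/3) = 2/9 kN·m
Load 2 — applied couple M₀=3 kN·m at a=2 m (b=L-a=2):
  M_2 = R_Ax - M_A  [x≤a] with R_A=9/8, M_A=3/4 = (9/8)·(4/3) - (3/4) = 3/4 kN·m
Load 3 — uniform load w=13 kN/m over full span:
  M_3 = wLx/2 - wL²/12 - wx²/2 = 13·4·(4/3)/2 - 13·4²/12 - 13·(4/3)²/2 = 52/9 kN·m
Superposition: M = Σ M_i = 27/4 kN·m ≈ 6.750000 kN·m

M(4/3) = 27/4 kN·m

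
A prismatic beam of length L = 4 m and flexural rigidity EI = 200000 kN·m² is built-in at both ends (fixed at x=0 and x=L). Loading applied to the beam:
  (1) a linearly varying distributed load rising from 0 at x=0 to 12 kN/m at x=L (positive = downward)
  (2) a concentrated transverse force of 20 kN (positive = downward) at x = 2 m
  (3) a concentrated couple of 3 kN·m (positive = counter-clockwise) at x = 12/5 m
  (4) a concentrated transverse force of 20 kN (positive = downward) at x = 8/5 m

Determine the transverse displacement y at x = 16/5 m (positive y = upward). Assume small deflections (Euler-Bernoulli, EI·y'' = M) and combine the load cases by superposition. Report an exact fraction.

y(16/5) = -11749/390625000 m

Load 1 — triangular load w₀=12 kN/m (0→w₀ over full span):
  y_1 = -w₀x²(L-x)²(x+2L)/(120LEI) = -12·(16/5)²·(4-(16/5))²·((16/5)+2·4)/(120·4·200000) = -448/48828125 m
Load 2 — point force P=20 kN at a=2 m (b=L-a=2):
  y_2 = -Pa²(L-x)²(3bL-(3b+a)(L-x))/(6L³EI)  [x>a] = -20·2²·(4-(16/5))²·(3·2·4-(3·2+2)·(4-(16/5)))/(6·4³·200000) = -11/937500 m
Load 3 — applied couple M₀=3 kN·m at a=12/5 m (b=L-a=8/5):
  y_3 = (R_Ax³/6 - M_Ax²/2 - M₀(x-a)²/2)/EI  [x>a] with R_A=27/25, M_A=24/25 = ((27/25)·(16/5)³/6 - (24/25)·(16/5)²/2 - 3·((16/5)-(12/5))²/2)/200000 = 9/78125000 m
Load 4 — point force P=20 kN at a=8/5 m (b=L-a=12/5):
  y_4 = -Pa²(L-x)²(3bL-(3b+a)(L-x))/(6L³EI)  [x>a] = -20·(8/5)²·(4-(16/5))²·(3·(12/5)·4-(3·(12/5)+(8/5))·(4-(16/5)))/(6·4³·200000) = -272/29296875 m
Superposition: y = Σ y_i = -11749/390625000 m ≈ -0.000030 m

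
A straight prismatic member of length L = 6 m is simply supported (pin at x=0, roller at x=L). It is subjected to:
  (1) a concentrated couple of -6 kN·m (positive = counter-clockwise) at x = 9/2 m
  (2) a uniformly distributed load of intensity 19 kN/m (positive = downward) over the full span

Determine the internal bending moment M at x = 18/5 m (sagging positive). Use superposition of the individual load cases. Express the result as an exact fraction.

Load 1 — applied couple M₀=-6 kN·m at a=9/2 m (b=L-a=3/2):
  M_1 = M₀x/L  [x≤a] = (-6)·(18/5)/6 = -18/5 kN·m
Load 2 — uniform load w=19 kN/m over full span:
  M_2 = wx(L-x)/2 = 19·(18/5)·(6-(18/5))/2 = 2052/25 kN·m
Superposition: M = Σ M_i = 1962/25 kN·m ≈ 78.480000 kN·m

M(18/5) = 1962/25 kN·m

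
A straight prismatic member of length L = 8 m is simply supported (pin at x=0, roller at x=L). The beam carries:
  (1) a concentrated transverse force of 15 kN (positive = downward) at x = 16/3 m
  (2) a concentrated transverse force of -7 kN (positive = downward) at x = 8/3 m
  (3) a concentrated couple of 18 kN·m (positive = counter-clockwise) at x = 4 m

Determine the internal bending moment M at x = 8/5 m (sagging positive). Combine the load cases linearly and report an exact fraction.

M(8/5) = 62/15 kN·m

Load 1 — point force P=15 kN at a=16/3 m (b=L-a=8/3):
  M_1 = Pbx/L  [x≤a] = 15·(8/3)·(8/5)/8 = 8 kN·m
Load 2 — point force P=-7 kN at a=8/3 m (b=L-a=16/3):
  M_2 = Pbx/L  [x≤a] = (-7)·(16/3)·(8/5)/8 = -112/15 kN·m
Load 3 — applied couple M₀=18 kN·m at a=4 m (b=L-a=4):
  M_3 = M₀x/L  [x≤a] = 18·(8/5)/8 = 18/5 kN·m
Superposition: M = Σ M_i = 62/15 kN·m ≈ 4.133333 kN·m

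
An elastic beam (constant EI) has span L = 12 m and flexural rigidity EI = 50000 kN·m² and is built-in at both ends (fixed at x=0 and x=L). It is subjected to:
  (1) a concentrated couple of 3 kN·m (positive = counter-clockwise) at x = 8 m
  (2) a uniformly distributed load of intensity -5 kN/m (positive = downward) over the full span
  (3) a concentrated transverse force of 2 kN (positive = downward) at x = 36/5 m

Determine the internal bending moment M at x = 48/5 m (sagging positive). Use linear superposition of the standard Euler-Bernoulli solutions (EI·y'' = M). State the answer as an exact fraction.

M(48/5) = 784/625 kN·m

Load 1 — applied couple M₀=3 kN·m at a=8 m (b=L-a=4):
  M_1 = R_Ax - M_A - M₀  [x>a] with R_A=1/3, M_A=1 = (1/3)·(48/5) - 1 - 3 = -4/5 kN·m
Load 2 — uniform load w=-5 kN/m over full span:
  M_2 = wLx/2 - wL²/12 - wx²/2 = (-5)·12·(48/5)/2 - (-5)·12²/12 - (-5)·(48/5)²/2 = 12/5 kN·m
Load 3 — point force P=2 kN at a=36/5 m (b=L-a=24/5):
  M_3 = Pa²(a+3b)(L-x)/L³ - Pa²b/L²  [x>a] = 2·(36/5)²·((36/5)+3·(24/5))·(12-(48/5))/12³ - 2·(36/5)²·(24/5)/12² = -216/625 kN·m
Superposition: M = Σ M_i = 784/625 kN·m ≈ 1.254400 kN·m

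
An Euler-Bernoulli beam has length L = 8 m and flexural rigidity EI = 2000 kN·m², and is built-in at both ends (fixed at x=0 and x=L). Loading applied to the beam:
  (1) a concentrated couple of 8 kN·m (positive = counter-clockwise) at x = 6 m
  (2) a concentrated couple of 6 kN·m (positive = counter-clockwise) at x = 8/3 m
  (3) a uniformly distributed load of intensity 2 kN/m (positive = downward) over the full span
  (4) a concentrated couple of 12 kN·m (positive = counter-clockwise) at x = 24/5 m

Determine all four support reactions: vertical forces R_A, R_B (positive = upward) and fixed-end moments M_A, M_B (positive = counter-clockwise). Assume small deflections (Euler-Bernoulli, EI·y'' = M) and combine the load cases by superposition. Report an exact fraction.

R_A = 2457/200 kN, M_A = 2551/150 kN·m, R_B = 743/200 kN, M_B = -1309/150 kN·m

Load 1 — applied couple M₀=8 kN·m at a=6 m (b=L-a=2):
  R_A = 6M₀ab/L³ = 6·8·6·2/8³ = 9/8 kN
  M_A = M₀b(2a-b)/L² = 8·2·(2·6-2)/8² = 5/2 kN·m
  R_B = -6M₀ab/L³ = -6·8·6·2/8³ = -9/8 kN
  M_B = M₀a(2b-a)/L² = 8·6·(2·2-6)/8² = -3/2 kN·m
Load 2 — applied couple M₀=6 kN·m at a=8/3 m (b=L-a=16/3):
  R_A = 6M₀ab/L³ = 6·6·(8/3)·(16/3)/8³ = 1 kN
  M_A = M₀b(2a-b)/L² = 6·(16/3)·(2·(8/3)-(16/3))/8² = 0 kN·m
  R_B = -6M₀ab/L³ = -6·6·(8/3)·(16/3)/8³ = -1 kN
  M_B = M₀a(2b-a)/L² = 6·(8/3)·(2·(16/3)-(8/3))/8² = 2 kN·m
Load 3 — uniform load w=2 kN/m over full span:
  R_A = wL/2 = 2·8/2 = 8 kN
  M_A = wL²/12 = 2·8²/12 = 32/3 kN·m
  R_B = wL/2 = 2·8/2 = 8 kN
  M_B = -wL²/12 = -2·8²/12 = -32/3 kN·m
Load 4 — applied couple M₀=12 kN·m at a=24/5 m (b=L-a=16/5):
  R_A = 6M₀ab/L³ = 6·12·(24/5)·(16/5)/8³ = 54/25 kN
  M_A = M₀b(2a-b)/L² = 12·(16/5)·(2·(24/5)-(16/5))/8² = 96/25 kN·m
  R_B = -6M₀ab/L³ = -6·12·(24/5)·(16/5)/8³ = -54/25 kN
  M_B = M₀a(2b-a)/L² = 12·(24/5)·(2·(16/5)-(24/5))/8² = 36/25 kN·m
Superposition: R_A = 2457/200 kN, M_A = 2551/150 kN·m, R_B = 743/200 kN, M_B = -1309/150 kN·m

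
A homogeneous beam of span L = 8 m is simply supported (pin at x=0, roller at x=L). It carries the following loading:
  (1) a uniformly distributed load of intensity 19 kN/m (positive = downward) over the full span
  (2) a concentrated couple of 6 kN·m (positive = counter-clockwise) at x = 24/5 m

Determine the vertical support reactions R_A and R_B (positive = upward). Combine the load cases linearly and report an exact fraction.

R_A = 307/4 kN, R_B = 301/4 kN

Load 1 — uniform load w=19 kN/m over full span:
  R_A = wL/2 = 19·8/2 = 76 kN
  R_B = wL/2 = 19·8/2 = 76 kN
Load 2 — applied couple M₀=6 kN·m at a=24/5 m (b=L-a=16/5):
  R_A = M₀/L = 6/8 = 3/4 kN
  R_B = -M₀/L = -6/8 = -3/4 kN
Superposition: R_A = 307/4 kN, R_B = 301/4 kN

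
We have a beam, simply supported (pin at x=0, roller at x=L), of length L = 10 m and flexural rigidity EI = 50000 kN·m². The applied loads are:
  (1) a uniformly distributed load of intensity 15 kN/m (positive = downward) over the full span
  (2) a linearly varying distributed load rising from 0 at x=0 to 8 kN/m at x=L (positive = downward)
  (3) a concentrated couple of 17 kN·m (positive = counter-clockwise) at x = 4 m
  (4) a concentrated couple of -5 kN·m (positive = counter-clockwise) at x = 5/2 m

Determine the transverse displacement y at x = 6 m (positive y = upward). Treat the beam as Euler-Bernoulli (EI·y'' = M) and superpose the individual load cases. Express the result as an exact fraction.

y(6) = -703837/15000000 m

Load 1 — uniform load w=15 kN/m over full span:
  y_1 = -wx(L³-2Lx²+x³)/(24EI) = -15·6·(10³-2·10·6²+6³)/(24·50000) = -93/2500 m
Load 2 — triangular load w₀=8 kN/m (0→w₀ over full span):
  y_2 = -w₀x(7L⁴-10L²x²+3x⁴)/(360LEI) = -8·6·(7·10⁴-10·10²·6²+3·6⁴)/(360·10·50000) = -2368/234375 m
Load 3 — applied couple M₀=17 kN·m at a=4 m (b=L-a=6):
  y_3 = (M₀x³/(6L)-M₀(x-a)²/2+C₁x)/EI  [x>a] with C₁=M₀(3b²-L²)/(6L)=34/15 = (17·6³/(6·10)-17·(6-4)²/2+(34/15)·6)/50000 = 51/62500 m
Load 4 — applied couple M₀=-5 kN·m at a=5/2 m (b=L-a=15/2):
  y_4 = (M₀x³/(6L)-M₀(x-a)²/2+C₁x)/EI  [x>a] with C₁=M₀(3b²-L²)/(6L)=-275/48 = ((-5)·6³/(6·10)-(-5)·(6-(5/2))²/2+(-275/48)·6)/50000 = -87/200000 m
Superposition: y = Σ y_i = -703837/15000000 m ≈ -0.046922 m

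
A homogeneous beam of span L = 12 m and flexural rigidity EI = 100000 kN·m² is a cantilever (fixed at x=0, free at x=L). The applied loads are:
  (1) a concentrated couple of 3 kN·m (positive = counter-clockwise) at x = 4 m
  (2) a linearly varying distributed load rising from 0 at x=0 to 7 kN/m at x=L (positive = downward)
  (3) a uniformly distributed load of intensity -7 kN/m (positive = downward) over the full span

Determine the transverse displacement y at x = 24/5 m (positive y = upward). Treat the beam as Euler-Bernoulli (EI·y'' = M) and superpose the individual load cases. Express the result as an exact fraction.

y(24/5) = 2611833/195312500 m

Load 1 — applied couple M₀=3 kN·m at a=4 m (b=L-a=8):
  y_1 = M₀a(2x-a)/(2EI)  [x>a] = 3·4·(2·(24/5)-4)/(2·100000) = 21/62500 m
Load 2 — triangular load w₀=7 kN/m (0→w₀ over full span):
  y_2 = (w₀Lx³/12-w₀L²x²/6-w₀x⁵/(120L))/EI = (7·12·(24/5)³/12-7·12²·(24/5)²/6-7·(24/5)⁵/(120·12))/100000 = -1518048/48828125 m
Load 3 — uniform load w=-7 kN/m over full span:
  y_3 = -wx²(x²-4Lx+6L²)/(24EI) = -(-7)·(24/5)²·((24/5)²-4·12·(24/5)+6·12²)/(24·100000) = 86184/1953125 m
Superposition: y = Σ y_i = 2611833/195312500 m ≈ 0.013373 m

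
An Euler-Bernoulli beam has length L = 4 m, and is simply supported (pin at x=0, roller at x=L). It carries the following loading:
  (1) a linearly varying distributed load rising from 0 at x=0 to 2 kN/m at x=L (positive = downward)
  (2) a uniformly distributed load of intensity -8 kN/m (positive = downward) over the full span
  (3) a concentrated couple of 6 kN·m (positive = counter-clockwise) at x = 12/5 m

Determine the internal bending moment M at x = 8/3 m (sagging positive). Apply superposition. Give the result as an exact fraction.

M(8/3) = -1154/81 kN·m

Load 1 — triangular load w₀=2 kN/m (0→w₀ over full span):
  M_1 = w₀Lx/6 - w₀x³/(6L) = 2·4·(8/3)/6 - 2·(8/3)³/(6·4) = 160/81 kN·m
Load 2 — uniform load w=-8 kN/m over full span:
  M_2 = wx(L-x)/2 = (-8)·(8/3)·(4-(8/3))/2 = -128/9 kN·m
Load 3 — applied couple M₀=6 kN·m at a=12/5 m (b=L-a=8/5):
  M_3 = M₀x/L - M₀  [x>a] = 6·(8/3)/4 - 6 = -2 kN·m
Superposition: M = Σ M_i = -1154/81 kN·m ≈ -14.246914 kN·m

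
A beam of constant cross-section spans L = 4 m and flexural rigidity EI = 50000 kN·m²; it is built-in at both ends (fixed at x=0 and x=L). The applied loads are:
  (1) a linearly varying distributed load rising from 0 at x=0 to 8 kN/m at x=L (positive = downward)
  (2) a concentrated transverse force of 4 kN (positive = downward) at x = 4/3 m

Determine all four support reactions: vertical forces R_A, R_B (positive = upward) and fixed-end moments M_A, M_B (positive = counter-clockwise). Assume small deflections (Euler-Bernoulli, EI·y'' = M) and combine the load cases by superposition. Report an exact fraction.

Load 1 — triangular load w₀=8 kN/m (0→w₀ over full span):
  R_A = 3w₀L/20 = 3·8·4/20 = 24/5 kN
  M_A = w₀L²/30 = 8·4²/30 = 64/15 kN·m
  R_B = 7w₀L/20 = 7·8·4/20 = 56/5 kN
  M_B = -w₀L²/20 = -8·4²/20 = -32/5 kN·m
Load 2 — point force P=4 kN at a=4/3 m (b=L-a=8/3):
  R_A = Pb²(3a+b)/L³ = 4·(8/3)²·(3·(4/3)+(8/3))/4³ = 80/27 kN
  M_A = Pab²/L² = 4·(4/3)·(8/3)²/4² = 64/27 kN·m
  R_B = Pa²(a+3b)/L³ = 4·(4/3)²·((4/3)+3·(8/3))/4³ = 28/27 kN
  M_B = -Pa²b/L² = -4·(4/3)²·(8/3)/4² = -32/27 kN·m
Superposition: R_A = 1048/135 kN, M_A = 896/135 kN·m, R_B = 1652/135 kN, M_B = -1024/135 kN·m

R_A = 1048/135 kN, M_A = 896/135 kN·m, R_B = 1652/135 kN, M_B = -1024/135 kN·m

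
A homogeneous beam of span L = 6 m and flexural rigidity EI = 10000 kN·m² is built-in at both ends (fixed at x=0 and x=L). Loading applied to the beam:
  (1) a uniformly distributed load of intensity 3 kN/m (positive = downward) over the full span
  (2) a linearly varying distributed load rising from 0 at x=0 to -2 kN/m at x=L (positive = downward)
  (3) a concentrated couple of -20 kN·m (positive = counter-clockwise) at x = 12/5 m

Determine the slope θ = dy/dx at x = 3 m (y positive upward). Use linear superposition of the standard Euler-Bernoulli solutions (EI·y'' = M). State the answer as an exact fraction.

θ(3) = -87/400000 rad

Load 1 — uniform load w=3 kN/m over full span:
  θ_1 = -wx(L-x)(L-2x)/(12EI) = -3·3·(6-3)·(6-2·3)/(12·10000) = 0 rad
Load 2 — triangular load w₀=-2 kN/m (0→w₀ over full span):
  θ_2 = -w₀(2x(L-x)(L-2x)(x+2L)+x²(L-x)²)/(120LEI) = -(-2)·(2·3·(6-3)·(6-2·3)·(3+2·6)+3²·(6-3)²)/(120·6·10000) = 9/400000 rad
Load 3 — applied couple M₀=-20 kN·m at a=12/5 m (b=L-a=18/5):
  θ_3 = (R_Ax²/2 - M_Ax - M₀(x-a))/EI  [x>a] with R_A=-24/5, M_A=-12/5 = ((-24/5)·3²/2 - (-12/5)·3 - (-20)·(3-(12/5)))/10000 = -3/12500 rad
Superposition: θ = Σ θ_i = -87/400000 rad ≈ -0.000218 rad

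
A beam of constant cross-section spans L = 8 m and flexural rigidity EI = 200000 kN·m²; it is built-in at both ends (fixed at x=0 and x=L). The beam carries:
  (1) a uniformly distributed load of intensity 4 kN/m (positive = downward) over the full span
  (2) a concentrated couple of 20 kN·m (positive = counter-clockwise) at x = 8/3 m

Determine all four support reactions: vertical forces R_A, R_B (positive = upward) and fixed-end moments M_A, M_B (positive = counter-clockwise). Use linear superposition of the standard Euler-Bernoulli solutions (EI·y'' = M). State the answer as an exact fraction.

Load 1 — uniform load w=4 kN/m over full span:
  R_A = wL/2 = 4·8/2 = 16 kN
  M_A = wL²/12 = 4·8²/12 = 64/3 kN·m
  R_B = wL/2 = 4·8/2 = 16 kN
  M_B = -wL²/12 = -4·8²/12 = -64/3 kN·m
Load 2 — applied couple M₀=20 kN·m at a=8/3 m (b=L-a=16/3):
  R_A = 6M₀ab/L³ = 6·20·(8/3)·(16/3)/8³ = 10/3 kN
  M_A = M₀b(2a-b)/L² = 20·(16/3)·(2·(8/3)-(16/3))/8² = 0 kN·m
  R_B = -6M₀ab/L³ = -6·20·(8/3)·(16/3)/8³ = -10/3 kN
  M_B = M₀a(2b-a)/L² = 20·(8/3)·(2·(16/3)-(8/3))/8² = 20/3 kN·m
Superposition: R_A = 58/3 kN, M_A = 64/3 kN·m, R_B = 38/3 kN, M_B = -44/3 kN·m

R_A = 58/3 kN, M_A = 64/3 kN·m, R_B = 38/3 kN, M_B = -44/3 kN·m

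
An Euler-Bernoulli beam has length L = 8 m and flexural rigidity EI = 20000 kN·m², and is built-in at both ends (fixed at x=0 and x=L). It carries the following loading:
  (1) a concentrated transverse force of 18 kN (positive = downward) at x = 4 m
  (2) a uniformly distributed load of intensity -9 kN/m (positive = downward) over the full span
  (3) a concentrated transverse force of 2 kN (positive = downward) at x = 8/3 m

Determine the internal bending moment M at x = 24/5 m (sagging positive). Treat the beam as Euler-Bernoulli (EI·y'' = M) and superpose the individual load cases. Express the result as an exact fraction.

Load 1 — point force P=18 kN at a=4 m (b=L-a=4):
  M_1 = Pa²(a+3b)(L-x)/L³ - Pa²b/L²  [x>a] = 18·4²·(4+3·4)·(8-(24/5))/8³ - 18·4²·4/8² = 54/5 kN·m
Load 2 — uniform load w=-9 kN/m over full span:
  M_2 = wLx/2 - wL²/12 - wx²/2 = (-9)·8·(24/5)/2 - (-9)·8²/12 - (-9)·(24/5)²/2 = -528/25 kN·m
Load 3 — point force P=2 kN at a=8/3 m (b=L-a=16/3):
  M_3 = Pa²(a+3b)(L-x)/L³ - Pa²b/L²  [x>a] = 2·(8/3)²·((8/3)+3·(16/3))·(8-(24/5))/8³ - 2·(8/3)²·(16/3)/8² = 64/135 kN·m
Superposition: M = Σ M_i = -6646/675 kN·m ≈ -9.845926 kN·m

M(24/5) = -6646/675 kN·m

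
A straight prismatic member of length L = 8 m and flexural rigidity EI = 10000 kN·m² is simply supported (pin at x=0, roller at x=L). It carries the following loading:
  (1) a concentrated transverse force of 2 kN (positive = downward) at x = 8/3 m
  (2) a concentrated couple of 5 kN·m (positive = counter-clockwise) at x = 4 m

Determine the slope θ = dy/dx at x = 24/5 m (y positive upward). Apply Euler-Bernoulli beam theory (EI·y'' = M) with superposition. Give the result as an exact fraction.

Load 1 — point force P=2 kN at a=8/3 m (b=L-a=16/3):
  θ_1 = -Pa(2L²-6Lx+3x²+a²)/(6LEI)  [x>a] = -2·(8/3)·(2·8²-6·8·(24/5)+3·(24/5)²+(8/3)²)/(6·8·10000) = 368/1265625 rad
Load 2 — applied couple M₀=5 kN·m at a=4 m (b=L-a=4):
  θ_2 = (M₀x²/(2L)-M₀(x-a)+C₁)/EI  [x>a] with C₁=M₀(3b²-L²)/(6L)=-5/3 = (5·(24/5)²/(2·8)-5·((24/5)-4)+(-5/3))/10000 = 23/150000 rad
Superposition: θ = Σ θ_i = 8993/20250000 rad ≈ 0.000444 rad

θ(24/5) = 8993/20250000 rad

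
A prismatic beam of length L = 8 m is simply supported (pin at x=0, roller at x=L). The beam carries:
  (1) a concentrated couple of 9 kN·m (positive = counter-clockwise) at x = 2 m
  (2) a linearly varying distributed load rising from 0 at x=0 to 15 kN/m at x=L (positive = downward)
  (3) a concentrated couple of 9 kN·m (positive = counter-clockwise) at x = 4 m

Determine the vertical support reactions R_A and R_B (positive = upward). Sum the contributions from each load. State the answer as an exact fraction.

Load 1 — applied couple M₀=9 kN·m at a=2 m (b=L-a=6):
  R_A = M₀/L = 9/8 kN
  R_B = -M₀/L = -9/8 kN
Load 2 — triangular load w₀=15 kN/m (0→w₀ over full span):
  R_A = w₀L/6 = 15·8/6 = 20 kN
  R_B = w₀L/3 = 15·8/3 = 40 kN
Load 3 — applied couple M₀=9 kN·m at a=4 m (b=L-a=4):
  R_A = M₀/L = 9/8 kN
  R_B = -M₀/L = -9/8 kN
Superposition: R_A = 89/4 kN, R_B = 151/4 kN

R_A = 89/4 kN, R_B = 151/4 kN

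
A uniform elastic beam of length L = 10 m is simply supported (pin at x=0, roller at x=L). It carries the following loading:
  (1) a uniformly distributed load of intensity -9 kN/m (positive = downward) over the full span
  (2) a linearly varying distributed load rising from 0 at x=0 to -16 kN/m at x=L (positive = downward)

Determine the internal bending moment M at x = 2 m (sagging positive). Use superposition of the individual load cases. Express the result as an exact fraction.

M(2) = -616/5 kN·m

Load 1 — uniform load w=-9 kN/m over full span:
  M_1 = wx(L-x)/2 = (-9)·2·(10-2)/2 = -72 kN·m
Load 2 — triangular load w₀=-16 kN/m (0→w₀ over full span):
  M_2 = w₀Lx/6 - w₀x³/(6L) = (-16)·10·2/6 - (-16)·2³/(6·10) = -256/5 kN·m
Superposition: M = Σ M_i = -616/5 kN·m ≈ -123.200000 kN·m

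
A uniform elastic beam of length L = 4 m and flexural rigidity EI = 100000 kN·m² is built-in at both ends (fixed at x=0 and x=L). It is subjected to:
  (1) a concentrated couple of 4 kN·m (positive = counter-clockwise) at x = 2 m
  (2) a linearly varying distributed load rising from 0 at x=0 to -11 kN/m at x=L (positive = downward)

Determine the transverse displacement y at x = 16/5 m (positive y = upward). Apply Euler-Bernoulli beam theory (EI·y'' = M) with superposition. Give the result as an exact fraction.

Load 1 — applied couple M₀=4 kN·m at a=2 m (b=L-a=2):
  y_1 = (R_Ax³/6 - M_Ax²/2 - M₀(x-a)²/2)/EI  [x>a] with R_A=3/2, M_A=1 = ((3/2)·(16/5)³/6 - 1·(16/5)²/2 - 4·((16/5)-2)²/2)/100000 = 3/1562500 m
Load 2 — triangular load w₀=-11 kN/m (0→w₀ over full span):
  y_2 = -w₀x²(L-x)²(x+2L)/(120LEI) = -(-11)·(16/5)²·(4-(16/5))²·((16/5)+2·4)/(120·4·100000) = 2464/146484375 m
Superposition: y = Σ y_i = 10981/585937500 m ≈ 0.000019 m

y(16/5) = 10981/585937500 m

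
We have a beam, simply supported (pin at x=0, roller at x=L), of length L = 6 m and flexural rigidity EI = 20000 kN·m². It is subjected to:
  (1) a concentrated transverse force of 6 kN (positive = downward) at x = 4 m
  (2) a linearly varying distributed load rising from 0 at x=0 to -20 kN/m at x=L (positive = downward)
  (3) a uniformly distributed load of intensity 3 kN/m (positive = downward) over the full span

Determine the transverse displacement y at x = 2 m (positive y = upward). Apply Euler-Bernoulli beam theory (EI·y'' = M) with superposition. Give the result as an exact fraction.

y(2) = 179/45000 m

Load 1 — point force P=6 kN at a=4 m (b=L-a=2):
  y_1 = -Pbx(L²-b²-x²)/(6LEI)  [x≤a] = -6·2·2·(6²-2²-2²)/(6·6·20000) = -7/7500 m
Load 2 — triangular load w₀=-20 kN/m (0→w₀ over full span):
  y_2 = -w₀x(7L⁴-10L²x²+3x⁴)/(360LEI) = -(-20)·2·(7·6⁴-10·6²·2²+3·2⁴)/(360·6·20000) = 8/1125 m
Load 3 — uniform load w=3 kN/m over full span:
  y_3 = -wx(L³-2Lx²+x³)/(24EI) = -3·2·(6³-2·6·2²+2³)/(24·20000) = -11/5000 m
Superposition: y = Σ y_i = 179/45000 m ≈ 0.003978 m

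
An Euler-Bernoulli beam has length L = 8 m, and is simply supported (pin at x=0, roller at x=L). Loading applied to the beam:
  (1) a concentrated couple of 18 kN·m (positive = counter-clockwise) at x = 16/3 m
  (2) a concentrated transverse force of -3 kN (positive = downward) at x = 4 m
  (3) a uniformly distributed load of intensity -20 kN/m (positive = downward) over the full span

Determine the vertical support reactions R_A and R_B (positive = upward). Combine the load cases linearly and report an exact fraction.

R_A = -317/4 kN, R_B = -335/4 kN

Load 1 — applied couple M₀=18 kN·m at a=16/3 m (b=L-a=8/3):
  R_A = M₀/L = 18/8 = 9/4 kN
  R_B = -M₀/L = -18/8 = -9/4 kN
Load 2 — point force P=-3 kN at a=4 m (b=L-a=4):
  R_A = Pb/L = (-3)·4/8 = -3/2 kN
  R_B = Pa/L = (-3)·4/8 = -3/2 kN
Load 3 — uniform load w=-20 kN/m over full span:
  R_A = wL/2 = (-20)·8/2 = -80 kN
  R_B = wL/2 = (-20)·8/2 = -80 kN
Superposition: R_A = -317/4 kN, R_B = -335/4 kN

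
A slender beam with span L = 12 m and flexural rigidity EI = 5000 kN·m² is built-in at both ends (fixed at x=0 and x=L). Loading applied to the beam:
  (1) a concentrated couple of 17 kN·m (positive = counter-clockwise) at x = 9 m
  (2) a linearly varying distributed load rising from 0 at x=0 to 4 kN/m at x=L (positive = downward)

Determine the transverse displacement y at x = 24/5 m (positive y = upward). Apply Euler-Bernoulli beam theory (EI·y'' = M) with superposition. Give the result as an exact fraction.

Load 1 — applied couple M₀=17 kN·m at a=9 m (b=L-a=3):
  y_1 = (R_Ax³/6 - M_Ax²/2)/EI  [x≤a] with R_A=51/32, M_A=85/16 = ((51/32)·(24/5)³/6 - (85/16)·(24/5)²/2)/5000 = -1989/312500 m
Load 2 — triangular load w₀=4 kN/m (0→w₀ over full span):
  y_2 = -w₀x²(L-x)²(x+2L)/(120LEI) = -4·(24/5)²·(12-(24/5))²·((24/5)+2·12)/(120·12·5000) = -186624/9765625 m
Superposition: y = Σ y_i = -995121/39062500 m ≈ -0.025475 m

y(24/5) = -995121/39062500 m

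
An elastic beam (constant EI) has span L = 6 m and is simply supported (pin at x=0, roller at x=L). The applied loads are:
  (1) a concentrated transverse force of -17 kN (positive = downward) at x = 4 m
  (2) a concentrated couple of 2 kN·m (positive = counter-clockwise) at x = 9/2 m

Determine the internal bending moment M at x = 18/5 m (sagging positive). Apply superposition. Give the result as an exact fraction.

Load 1 — point force P=-17 kN at a=4 m (b=L-a=2):
  M_1 = Pbx/L  [x≤a] = (-17)·2·(18/5)/6 = -102/5 kN·m
Load 2 — applied couple M₀=2 kN·m at a=9/2 m (b=L-a=3/2):
  M_2 = M₀x/L  [x≤a] = 2·(18/5)/6 = 6/5 kN·m
Superposition: M = Σ M_i = -96/5 kN·m ≈ -19.200000 kN·m

M(18/5) = -96/5 kN·m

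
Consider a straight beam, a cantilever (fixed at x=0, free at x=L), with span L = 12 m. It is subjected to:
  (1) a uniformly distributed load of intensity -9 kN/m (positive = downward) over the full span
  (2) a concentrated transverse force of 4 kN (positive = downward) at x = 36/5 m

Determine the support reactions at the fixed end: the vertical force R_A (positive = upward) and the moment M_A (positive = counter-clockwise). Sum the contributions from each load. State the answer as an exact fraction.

R_A = -104 kN, M_A = -3096/5 kN·m

Load 1 — uniform load w=-9 kN/m over full span:
  R_A = wL = (-9)·12 = -108 kN
  M_A = wL²/2 = (-9)·12²/2 = -648 kN·m
Load 2 — point force P=4 kN at a=36/5 m (b=L-a=24/5):
  R_A = P = 4 kN
  M_A = Pa = 4·(36/5) = 144/5 kN·m
Superposition: R_A = -104 kN, M_A = -3096/5 kN·m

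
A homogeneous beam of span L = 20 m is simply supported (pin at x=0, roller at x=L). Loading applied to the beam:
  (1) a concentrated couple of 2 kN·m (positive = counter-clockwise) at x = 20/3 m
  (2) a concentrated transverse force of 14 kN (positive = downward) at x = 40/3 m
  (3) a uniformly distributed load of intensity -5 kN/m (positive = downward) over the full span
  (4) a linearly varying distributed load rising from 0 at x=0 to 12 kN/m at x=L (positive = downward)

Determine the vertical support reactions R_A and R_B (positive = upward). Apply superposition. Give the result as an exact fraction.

R_A = -157/30 kN, R_B = 1177/30 kN

Load 1 — applied couple M₀=2 kN·m at a=20/3 m (b=L-a=40/3):
  R_A = M₀/L = 2/20 = 1/10 kN
  R_B = -M₀/L = -2/20 = -1/10 kN
Load 2 — point force P=14 kN at a=40/3 m (b=L-a=20/3):
  R_A = Pb/L = 14·(20/3)/20 = 14/3 kN
  R_B = Pa/L = 14·(40/3)/20 = 28/3 kN
Load 3 — uniform load w=-5 kN/m over full span:
  R_A = wL/2 = (-5)·20/2 = -50 kN
  R_B = wL/2 = (-5)·20/2 = -50 kN
Load 4 — triangular load w₀=12 kN/m (0→w₀ over full span):
  R_A = w₀L/6 = 12·20/6 = 40 kN
  R_B = w₀L/3 = 12·20/3 = 80 kN
Superposition: R_A = -157/30 kN, R_B = 1177/30 kN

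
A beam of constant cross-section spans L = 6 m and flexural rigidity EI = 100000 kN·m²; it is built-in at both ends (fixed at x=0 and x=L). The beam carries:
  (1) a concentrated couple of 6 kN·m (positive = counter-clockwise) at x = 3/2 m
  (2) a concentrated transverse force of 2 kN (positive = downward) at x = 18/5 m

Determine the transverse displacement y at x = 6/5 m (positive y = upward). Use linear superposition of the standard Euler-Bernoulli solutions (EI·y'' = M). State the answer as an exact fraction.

y(6/5) = 31707/6250000000 m

Load 1 — applied couple M₀=6 kN·m at a=3/2 m (b=L-a=9/2):
  y_1 = (R_Ax³/6 - M_Ax²/2)/EI  [x≤a] with R_A=9/8, M_A=-9/8 = ((9/8)·(6/5)³/6 - (-9/8)·(6/5)²/2)/100000 = 567/50000000 m
Load 2 — point force P=2 kN at a=18/5 m (b=L-a=12/5):
  y_2 = -Pb²x²(3aL-(3a+b)x)/(6L³EI)  [x≤a] = -2·(12/5)²·(6/5)²·(3·(18/5)·6-(3·(18/5)+(12/5))·(6/5))/(6·6³·100000) = -306/48828125 m
Superposition: y = Σ y_i = 31707/6250000000 m ≈ 0.000005 m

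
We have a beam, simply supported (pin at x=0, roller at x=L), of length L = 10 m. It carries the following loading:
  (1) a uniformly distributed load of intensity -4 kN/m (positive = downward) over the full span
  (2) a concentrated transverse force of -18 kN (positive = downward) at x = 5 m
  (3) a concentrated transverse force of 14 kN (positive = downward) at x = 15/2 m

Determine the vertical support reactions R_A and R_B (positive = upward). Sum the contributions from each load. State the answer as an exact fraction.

R_A = -51/2 kN, R_B = -37/2 kN

Load 1 — uniform load w=-4 kN/m over full span:
  R_A = wL/2 = (-4)·10/2 = -20 kN
  R_B = wL/2 = (-4)·10/2 = -20 kN
Load 2 — point force P=-18 kN at a=5 m (b=L-a=5):
  R_A = Pb/L = (-18)·5/10 = -9 kN
  R_B = Pa/L = (-18)·5/10 = -9 kN
Load 3 — point force P=14 kN at a=15/2 m (b=L-a=5/2):
  R_A = Pb/L = 14·(5/2)/10 = 7/2 kN
  R_B = Pa/L = 14·(15/2)/10 = 21/2 kN
Superposition: R_A = -51/2 kN, R_B = -37/2 kN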